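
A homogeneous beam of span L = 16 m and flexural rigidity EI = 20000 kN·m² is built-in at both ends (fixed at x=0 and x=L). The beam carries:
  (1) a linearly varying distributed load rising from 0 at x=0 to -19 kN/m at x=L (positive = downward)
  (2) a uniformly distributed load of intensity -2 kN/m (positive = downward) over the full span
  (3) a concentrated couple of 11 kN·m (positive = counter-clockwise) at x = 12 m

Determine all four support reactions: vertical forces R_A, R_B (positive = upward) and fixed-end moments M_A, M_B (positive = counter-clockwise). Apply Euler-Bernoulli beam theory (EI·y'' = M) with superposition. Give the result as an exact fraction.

Load 1 — triangular load w₀=-19 kN/m (0→w₀ over full span):
  R_A = 3w₀L/20 = 3·(-19)·16/20 = -228/5 kN
  M_A = w₀L²/30 = (-19)·16²/30 = -2432/15 kN·m
  R_B = 7w₀L/20 = 7·(-19)·16/20 = -532/5 kN
  M_B = -w₀L²/20 = -(-19)·16²/20 = 1216/5 kN·m
Load 2 — uniform load w=-2 kN/m over full span:
  R_A = wL/2 = (-2)·16/2 = -16 kN
  M_A = wL²/12 = (-2)·16²/12 = -128/3 kN·m
  R_B = wL/2 = (-2)·16/2 = -16 kN
  M_B = -wL²/12 = -(-2)·16²/12 = 128/3 kN·m
Load 3 — applied couple M₀=11 kN·m at a=12 m (b=L-a=4):
  R_A = 6M₀ab/L³ = 6·11·12·4/16³ = 99/128 kN
  M_A = M₀b(2a-b)/L² = 11·4·(2·12-4)/16² = 55/16 kN·m
  R_B = -6M₀ab/L³ = -6·11·12·4/16³ = -99/128 kN
  M_B = M₀a(2b-a)/L² = 11·12·(2·4-12)/16² = -33/16 kN·m
Superposition: R_A = -38929/640 kN, M_A = -16109/80 kN·m, R_B = -78831/640 kN, M_B = 68113/240 kN·m

R_A = -38929/640 kN, M_A = -16109/80 kN·m, R_B = -78831/640 kN, M_B = 68113/240 kN·m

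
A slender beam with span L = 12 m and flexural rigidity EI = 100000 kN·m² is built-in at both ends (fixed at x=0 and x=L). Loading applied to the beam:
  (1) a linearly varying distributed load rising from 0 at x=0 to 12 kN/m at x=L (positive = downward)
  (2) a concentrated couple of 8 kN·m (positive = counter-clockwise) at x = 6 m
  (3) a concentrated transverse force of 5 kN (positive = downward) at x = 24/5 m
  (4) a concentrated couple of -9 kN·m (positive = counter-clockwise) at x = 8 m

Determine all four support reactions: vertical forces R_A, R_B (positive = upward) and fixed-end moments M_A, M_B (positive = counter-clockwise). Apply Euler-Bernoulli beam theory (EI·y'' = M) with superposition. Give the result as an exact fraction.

R_A = 621/25 kN, M_A = 1631/25 kN·m, R_B = 1304/25 kN, M_B = -2254/25 kN·m

Load 1 — triangular load w₀=12 kN/m (0→w₀ over full span):
  R_A = 3w₀L/20 = 3·12·12/20 = 108/5 kN
  M_A = w₀L²/30 = 12·12²/30 = 288/5 kN·m
  R_B = 7w₀L/20 = 7·12·12/20 = 252/5 kN
  M_B = -w₀L²/20 = -12·12²/20 = -432/5 kN·m
Load 2 — applied couple M₀=8 kN·m at a=6 m (b=L-a=6):
  R_A = 6M₀ab/L³ = 6·8·6·6/12³ = 1 kN
  M_A = M₀b(2a-b)/L² = 8·6·(2·6-6)/12² = 2 kN·m
  R_B = -6M₀ab/L³ = -6·8·6·6/12³ = -1 kN
  M_B = M₀a(2b-a)/L² = 8·6·(2·6-6)/12² = 2 kN·m
Load 3 — point force P=5 kN at a=24/5 m (b=L-a=36/5):
  R_A = Pb²(3a+b)/L³ = 5·(36/5)²·(3·(24/5)+(36/5))/12³ = 81/25 kN
  M_A = Pab²/L² = 5·(24/5)·(36/5)²/12² = 216/25 kN·m
  R_B = Pa²(a+3b)/L³ = 5·(24/5)²·((24/5)+3·(36/5))/12³ = 44/25 kN
  M_B = -Pa²b/L² = -5·(24/5)²·(36/5)/12² = -144/25 kN·m
Load 4 — applied couple M₀=-9 kN·m at a=8 m (b=L-a=4):
  R_A = 6M₀ab/L³ = 6·(-9)·8·4/12³ = -1 kN
  M_A = M₀b(2a-b)/L² = (-9)·4·(2·8-4)/12² = -3 kN·m
  R_B = -6M₀ab/L³ = -6·(-9)·8·4/12³ = 1 kN
  M_B = M₀a(2b-a)/L² = (-9)·8·(2·4-8)/12² = 0 kN·m
Superposition: R_A = 621/25 kN, M_A = 1631/25 kN·m, R_B = 1304/25 kN, M_B = -2254/25 kN·m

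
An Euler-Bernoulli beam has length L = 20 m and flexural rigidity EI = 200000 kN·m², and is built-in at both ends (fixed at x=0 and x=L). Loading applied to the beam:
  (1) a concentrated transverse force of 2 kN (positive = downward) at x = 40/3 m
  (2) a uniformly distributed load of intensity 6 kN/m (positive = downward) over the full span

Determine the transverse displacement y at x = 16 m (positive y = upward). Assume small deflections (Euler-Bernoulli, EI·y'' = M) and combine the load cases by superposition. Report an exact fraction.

Load 1 — point force P=2 kN at a=40/3 m (b=L-a=20/3):
  y_1 = -Pa²(L-x)²(3bL-(3b+a)(L-x))/(6L³EI)  [x>a] = -2·(40/3)²·(20-16)²·(3·(20/3)·20-(3·(20/3)+(40/3))·(20-16))/(6·20³·200000) = -8/50625 m
Load 2 — uniform load w=6 kN/m over full span:
  y_2 = -wx²(L-x)²/(24EI) = -6·16²·(20-16)²/(24·200000) = -16/3125 m
Superposition: y = Σ y_i = -1336/253125 m ≈ -0.005278 m

y(16) = -1336/253125 m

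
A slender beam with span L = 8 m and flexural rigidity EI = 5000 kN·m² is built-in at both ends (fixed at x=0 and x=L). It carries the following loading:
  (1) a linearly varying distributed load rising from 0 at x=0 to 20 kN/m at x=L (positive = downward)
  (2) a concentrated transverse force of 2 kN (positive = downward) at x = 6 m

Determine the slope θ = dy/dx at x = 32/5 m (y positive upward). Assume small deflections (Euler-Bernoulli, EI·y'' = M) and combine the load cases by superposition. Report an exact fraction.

θ(32/5) = 4231/468750 rad

Load 1 — triangular load w₀=20 kN/m (0→w₀ over full span):
  θ_1 = -w₀(2x(L-x)(L-2x)(x+2L)+x²(L-x)²)/(120LEI) = -20·(2·(32/5)·(8-(32/5))·(8-2·(32/5))·((32/5)+2·8)+(32/5)²·(8-(32/5))²)/(120·8·5000) = 2048/234375 rad
Load 2 — point force P=2 kN at a=6 m (b=L-a=2):
  θ_2 = Pa²(L-x)(2bL-(3b+a)(L-x))/(2L³EI)  [x>a] = 2·6²·(8-(32/5))·(2·2·8-(3·2+6)·(8-(32/5)))/(2·8³·5000) = 9/31250 rad
Superposition: θ = Σ θ_i = 4231/468750 rad ≈ 0.009026 rad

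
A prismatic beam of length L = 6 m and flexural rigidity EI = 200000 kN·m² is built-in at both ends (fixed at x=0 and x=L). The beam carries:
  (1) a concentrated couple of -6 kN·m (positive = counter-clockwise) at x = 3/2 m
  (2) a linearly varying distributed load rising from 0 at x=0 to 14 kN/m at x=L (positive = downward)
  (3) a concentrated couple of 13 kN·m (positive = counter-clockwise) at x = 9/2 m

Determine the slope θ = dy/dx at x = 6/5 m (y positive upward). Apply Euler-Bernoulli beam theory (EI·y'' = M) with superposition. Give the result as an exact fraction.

θ(6/5) = -2589/31250000 rad

Load 1 — applied couple M₀=-6 kN·m at a=3/2 m (b=L-a=9/2):
  θ_1 = (R_Ax²/2 - M_Ax)/EI  [x≤a] with R_A=-9/8, M_A=9/8 = ((-9/8)·(6/5)²/2 - (9/8)·(6/5))/200000 = -27/2500000 rad
Load 2 — triangular load w₀=14 kN/m (0→w₀ over full span):
  θ_2 = -w₀(2x(L-x)(L-2x)(x+2L)+x²(L-x)²)/(120LEI) = -14·(2·(6/5)·(6-(6/5))·(6-2·(6/5))·((6/5)+2·6)+(6/5)²·(6-(6/5))²)/(120·6·200000) = -441/7812500 rad
Load 3 — applied couple M₀=13 kN·m at a=9/2 m (b=L-a=3/2):
  θ_3 = (R_Ax²/2 - M_Ax)/EI  [x≤a] with R_A=39/16, M_A=65/16 = ((39/16)·(6/5)²/2 - (65/16)·(6/5))/200000 = -39/2500000 rad
Superposition: θ = Σ θ_i = -2589/31250000 rad ≈ -0.000083 rad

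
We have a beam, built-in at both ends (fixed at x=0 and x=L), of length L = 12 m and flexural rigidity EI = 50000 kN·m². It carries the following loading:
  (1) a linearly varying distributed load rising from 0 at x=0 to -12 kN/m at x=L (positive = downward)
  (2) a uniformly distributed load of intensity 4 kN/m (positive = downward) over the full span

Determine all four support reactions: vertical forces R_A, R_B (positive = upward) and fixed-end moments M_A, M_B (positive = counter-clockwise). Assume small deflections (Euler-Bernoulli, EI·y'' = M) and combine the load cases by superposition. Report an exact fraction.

Load 1 — triangular load w₀=-12 kN/m (0→w₀ over full span):
  R_A = 3w₀L/20 = 3·(-12)·12/20 = -108/5 kN
  M_A = w₀L²/30 = (-12)·12²/30 = -288/5 kN·m
  R_B = 7w₀L/20 = 7·(-12)·12/20 = -252/5 kN
  M_B = -w₀L²/20 = -(-12)·12²/20 = 432/5 kN·m
Load 2 — uniform load w=4 kN/m over full span:
  R_A = wL/2 = 4·12/2 = 24 kN
  M_A = wL²/12 = 4·12²/12 = 48 kN·m
  R_B = wL/2 = 4·12/2 = 24 kN
  M_B = -wL²/12 = -4·12²/12 = -48 kN·m
Superposition: R_A = 12/5 kN, M_A = -48/5 kN·m, R_B = -132/5 kN, M_B = 192/5 kN·m

R_A = 12/5 kN, M_A = -48/5 kN·m, R_B = -132/5 kN, M_B = 192/5 kN·m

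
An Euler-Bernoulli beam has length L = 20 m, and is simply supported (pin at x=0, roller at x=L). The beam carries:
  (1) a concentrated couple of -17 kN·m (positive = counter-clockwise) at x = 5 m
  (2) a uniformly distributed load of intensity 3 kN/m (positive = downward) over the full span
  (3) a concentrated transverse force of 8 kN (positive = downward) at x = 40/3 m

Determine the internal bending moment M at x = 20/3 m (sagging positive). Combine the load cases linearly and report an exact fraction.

Load 1 — applied couple M₀=-17 kN·m at a=5 m (b=L-a=15):
  M_1 = M₀x/L - M₀  [x>a] = (-17)·(20/3)/20 - (-17) = 34/3 kN·m
Load 2 — uniform load w=3 kN/m over full span:
  M_2 = wx(L-x)/2 = 3·(20/3)·(20-(20/3))/2 = 400/3 kN·m
Load 3 — point force P=8 kN at a=40/3 m (b=L-a=20/3):
  M_3 = Pbx/L  [x≤a] = 8·(20/3)·(20/3)/20 = 160/9 kN·m
Superposition: M = Σ M_i = 1462/9 kN·m ≈ 162.444444 kN·m

M(20/3) = 1462/9 kN·m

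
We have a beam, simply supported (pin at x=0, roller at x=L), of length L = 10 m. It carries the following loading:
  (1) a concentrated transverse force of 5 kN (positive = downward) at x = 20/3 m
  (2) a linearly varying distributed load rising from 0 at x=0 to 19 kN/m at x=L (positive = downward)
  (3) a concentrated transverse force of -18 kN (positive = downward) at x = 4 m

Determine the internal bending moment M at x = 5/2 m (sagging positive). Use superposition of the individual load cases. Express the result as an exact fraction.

M(5/2) = 4933/96 kN·m

Load 1 — point force P=5 kN at a=20/3 m (b=L-a=10/3):
  M_1 = Pbx/L  [x≤a] = 5·(10/3)·(5/2)/10 = 25/6 kN·m
Load 2 — triangular load w₀=19 kN/m (0→w₀ over full span):
  M_2 = w₀Lx/6 - w₀x³/(6L) = 19·10·(5/2)/6 - 19·(5/2)³/(6·10) = 2375/32 kN·m
Load 3 — point force P=-18 kN at a=4 m (b=L-a=6):
  M_3 = Pbx/L  [x≤a] = (-18)·6·(5/2)/10 = -27 kN·m
Superposition: M = Σ M_i = 4933/96 kN·m ≈ 51.385417 kN·m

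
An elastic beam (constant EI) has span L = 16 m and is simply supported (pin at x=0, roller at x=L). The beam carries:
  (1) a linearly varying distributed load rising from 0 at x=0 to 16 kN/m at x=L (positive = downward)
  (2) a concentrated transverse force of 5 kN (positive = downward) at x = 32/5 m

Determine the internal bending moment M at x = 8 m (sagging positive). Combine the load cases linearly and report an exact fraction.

Load 1 — triangular load w₀=16 kN/m (0→w₀ over full span):
  M_1 = w₀Lx/6 - w₀x³/(6L) = 16·16·8/6 - 16·8³/(6·16) = 256 kN·m
Load 2 — point force P=5 kN at a=32/5 m (b=L-a=48/5):
  M_2 = Pa(L-x)/L  [x>a] = 5·(32/5)·(16-8)/16 = 16 kN·m
Superposition: M = Σ M_i = 272 kN·m ≈ 272.000000 kN·m

M(8) = 272 kN·m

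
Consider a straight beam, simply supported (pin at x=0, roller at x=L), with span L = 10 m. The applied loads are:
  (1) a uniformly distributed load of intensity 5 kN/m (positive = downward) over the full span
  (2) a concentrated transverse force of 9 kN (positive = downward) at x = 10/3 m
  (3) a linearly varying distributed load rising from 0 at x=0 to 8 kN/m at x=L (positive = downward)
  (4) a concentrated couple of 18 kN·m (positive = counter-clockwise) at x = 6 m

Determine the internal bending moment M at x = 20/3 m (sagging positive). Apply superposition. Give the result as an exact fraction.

Load 1 — uniform load w=5 kN/m over full span:
  M_1 = wx(L-x)/2 = 5·(20/3)·(10-(20/3))/2 = 500/9 kN·m
Load 2 — point force P=9 kN at a=10/3 m (b=L-a=20/3):
  M_2 = Pa(L-x)/L  [x>a] = 9·(10/3)·(10-(20/3))/10 = 10 kN·m
Load 3 — triangular load w₀=8 kN/m (0→w₀ over full span):
  M_3 = w₀Lx/6 - w₀x³/(6L) = 8·10·(20/3)/6 - 8·(20/3)³/(6·10) = 4000/81 kN·m
Load 4 — applied couple M₀=18 kN·m at a=6 m (b=L-a=4):
  M_4 = M₀x/L - M₀  [x>a] = 18·(20/3)/10 - 18 = -6 kN·m
Superposition: M = Σ M_i = 8824/81 kN·m ≈ 108.938272 kN·m

M(20/3) = 8824/81 kN·m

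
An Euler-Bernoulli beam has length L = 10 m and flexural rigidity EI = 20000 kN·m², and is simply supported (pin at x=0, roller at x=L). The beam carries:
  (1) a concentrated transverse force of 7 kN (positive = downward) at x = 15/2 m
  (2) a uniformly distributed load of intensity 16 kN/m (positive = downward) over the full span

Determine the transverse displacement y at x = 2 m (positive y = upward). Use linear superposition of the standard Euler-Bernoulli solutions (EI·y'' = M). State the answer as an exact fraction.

y(2) = -4127/64000 m

Load 1 — point force P=7 kN at a=15/2 m (b=L-a=5/2):
  y_1 = -Pbx(L²-b²-x²)/(6LEI)  [x≤a] = -7·(5/2)·2·(10²-(5/2)²-2²)/(6·10·20000) = -2513/960000 m
Load 2 — uniform load w=16 kN/m over full span:
  y_2 = -wx(L³-2Lx²+x³)/(24EI) = -16·2·(10³-2·10·2²+2³)/(24·20000) = -116/1875 m
Superposition: y = Σ y_i = -4127/64000 m ≈ -0.064484 m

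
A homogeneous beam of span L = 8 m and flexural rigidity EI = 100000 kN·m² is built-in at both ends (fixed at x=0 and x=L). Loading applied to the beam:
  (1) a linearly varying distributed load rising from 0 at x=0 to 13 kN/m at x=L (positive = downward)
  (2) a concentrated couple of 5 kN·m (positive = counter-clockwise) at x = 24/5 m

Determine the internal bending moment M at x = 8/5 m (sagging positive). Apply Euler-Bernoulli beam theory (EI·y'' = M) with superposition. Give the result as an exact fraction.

Load 1 — triangular load w₀=13 kN/m (0→w₀ over full span):
  M_1 = 3w₀Lx/20 - w₀L²/30 - w₀x³/(6L) = 3·13·8·(8/5)/20 - 13·8²/30 - 13·(8/5)³/(6·8) = -1456/375 kN·m
Load 2 — applied couple M₀=5 kN·m at a=24/5 m (b=L-a=16/5):
  M_2 = R_Ax - M_A  [x≤a] with R_A=9/10, M_A=8/5 = (9/10)·(8/5) - (8/5) = -4/25 kN·m
Superposition: M = Σ M_i = -1516/375 kN·m ≈ -4.042667 kN·m

M(8/5) = -1516/375 kN·m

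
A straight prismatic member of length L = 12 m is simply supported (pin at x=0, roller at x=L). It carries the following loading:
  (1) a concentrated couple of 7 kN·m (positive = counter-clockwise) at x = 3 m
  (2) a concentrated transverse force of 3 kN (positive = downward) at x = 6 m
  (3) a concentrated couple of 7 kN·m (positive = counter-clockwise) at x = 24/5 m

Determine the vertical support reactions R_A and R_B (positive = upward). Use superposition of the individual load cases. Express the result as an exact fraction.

R_A = 8/3 kN, R_B = 1/3 kN

Load 1 — applied couple M₀=7 kN·m at a=3 m (b=L-a=9):
  R_A = M₀/L = 7/12 kN
  R_B = -M₀/L = -7/12 kN
Load 2 — point force P=3 kN at a=6 m (b=L-a=6):
  R_A = Pb/L = 3·6/12 = 3/2 kN
  R_B = Pa/L = 3·6/12 = 3/2 kN
Load 3 — applied couple M₀=7 kN·m at a=24/5 m (b=L-a=36/5):
  R_A = M₀/L = 7/12 kN
  R_B = -M₀/L = -7/12 kN
Superposition: R_A = 8/3 kN, R_B = 1/3 kN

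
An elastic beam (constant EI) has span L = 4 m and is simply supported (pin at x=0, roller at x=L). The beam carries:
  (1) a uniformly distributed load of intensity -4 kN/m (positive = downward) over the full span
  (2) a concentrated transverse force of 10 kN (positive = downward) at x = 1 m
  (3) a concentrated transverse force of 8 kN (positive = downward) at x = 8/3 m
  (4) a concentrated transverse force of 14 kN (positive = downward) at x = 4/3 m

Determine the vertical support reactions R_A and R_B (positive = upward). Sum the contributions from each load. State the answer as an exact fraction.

Load 1 — uniform load w=-4 kN/m over full span:
  R_A = wL/2 = (-4)·4/2 = -8 kN
  R_B = wL/2 = (-4)·4/2 = -8 kN
Load 2 — point force P=10 kN at a=1 m (b=L-a=3):
  R_A = Pb/L = 10·3/4 = 15/2 kN
  R_B = Pa/L = 10·1/4 = 5/2 kN
Load 3 — point force P=8 kN at a=8/3 m (b=L-a=4/3):
  R_A = Pb/L = 8·(4/3)/4 = 8/3 kN
  R_B = Pa/L = 8·(8/3)/4 = 16/3 kN
Load 4 — point force P=14 kN at a=4/3 m (b=L-a=8/3):
  R_A = Pb/L = 14·(8/3)/4 = 28/3 kN
  R_B = Pa/L = 14·(4/3)/4 = 14/3 kN
Superposition: R_A = 23/2 kN, R_B = 9/2 kN

R_A = 23/2 kN, R_B = 9/2 kN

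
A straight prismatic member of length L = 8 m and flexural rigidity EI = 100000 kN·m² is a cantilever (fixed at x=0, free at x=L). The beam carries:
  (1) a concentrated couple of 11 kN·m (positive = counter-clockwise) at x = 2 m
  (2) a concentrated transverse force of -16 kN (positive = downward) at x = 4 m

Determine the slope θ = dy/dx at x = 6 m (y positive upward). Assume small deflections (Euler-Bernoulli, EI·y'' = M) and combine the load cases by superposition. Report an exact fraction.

Load 1 — applied couple M₀=11 kN·m at a=2 m (b=L-a=6):
  θ_1 = M₀a/EI  [x>a] = 11·2/100000 = 11/50000 rad
Load 2 — point force P=-16 kN at a=4 m (b=L-a=4):
  θ_2 = -Pa²/(2EI)  [x>a] = -(-16)·4²/(2·100000) = 4/3125 rad
Superposition: θ = Σ θ_i = 3/2000 rad ≈ 0.001500 rad

θ(6) = 3/2000 rad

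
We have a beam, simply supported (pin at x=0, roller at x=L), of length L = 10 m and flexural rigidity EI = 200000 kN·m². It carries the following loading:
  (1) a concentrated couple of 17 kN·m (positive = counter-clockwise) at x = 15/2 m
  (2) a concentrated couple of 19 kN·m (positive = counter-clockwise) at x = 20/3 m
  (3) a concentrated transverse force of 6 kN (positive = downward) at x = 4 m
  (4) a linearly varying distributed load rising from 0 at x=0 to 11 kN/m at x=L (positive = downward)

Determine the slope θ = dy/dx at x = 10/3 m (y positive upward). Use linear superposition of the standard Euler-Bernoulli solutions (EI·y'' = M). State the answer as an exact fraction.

Load 1 — applied couple M₀=17 kN·m at a=15/2 m (b=L-a=5/2):
  θ_1 = (M₀x²/(2L)+C₁)/EI  [x≤a] with C₁=M₀(3b²-L²)/(6L)=-1105/48 = (17·(10/3)²/(2·10)+(-1105/48))/200000 = -391/5760000 rad
Load 2 — applied couple M₀=19 kN·m at a=20/3 m (b=L-a=10/3):
  θ_2 = (M₀x²/(2L)+C₁)/EI  [x≤a] with C₁=M₀(3b²-L²)/(6L)=-190/9 = (19·(10/3)²/(2·10)+(-190/9))/200000 = -19/360000 rad
Load 3 — point force P=6 kN at a=4 m (b=L-a=6):
  θ_3 = -Pb(L²-b²-3x²)/(6LEI)  [x≤a] = -6·6·(10²-6²-3·(10/3)²)/(6·10·200000) = -23/250000 rad
Load 4 — triangular load w₀=11 kN/m (0→w₀ over full span):
  θ_4 = -w₀(7L⁴-30L²x²+15x⁴)/(360LEI) = -11·(7·10⁴-30·10²·(10/3)²+15·(10/3)⁴)/(360·10·200000) = -143/243000 rad
Superposition: θ = Σ θ_i = -3114821/3888000000 rad ≈ -0.000801 rad

θ(10/3) = -3114821/3888000000 rad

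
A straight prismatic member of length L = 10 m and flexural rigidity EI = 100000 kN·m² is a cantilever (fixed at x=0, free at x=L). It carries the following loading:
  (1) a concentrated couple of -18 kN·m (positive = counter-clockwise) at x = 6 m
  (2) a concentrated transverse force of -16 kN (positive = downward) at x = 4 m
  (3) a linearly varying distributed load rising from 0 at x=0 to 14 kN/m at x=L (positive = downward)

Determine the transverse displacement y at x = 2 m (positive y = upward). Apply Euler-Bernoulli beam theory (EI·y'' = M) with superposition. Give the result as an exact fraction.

y(2) = -1804/234375 m

Load 1 — applied couple M₀=-18 kN·m at a=6 m (b=L-a=4):
  y_1 = M₀x²/(2EI)  [x≤a] = (-18)·2²/(2·100000) = -9/25000 m
Load 2 — point force P=-16 kN at a=4 m (b=L-a=6):
  y_2 = -Px²(3a-x)/(6EI)  [x≤a] = -(-16)·2²·(3·4-2)/(6·100000) = 2/1875 m
Load 3 — triangular load w₀=14 kN/m (0→w₀ over full span):
  y_3 = (w₀Lx³/12-w₀L²x²/6-w₀x⁵/(120L))/EI = (14·10·2³/12-14·10²·2²/6-14·2⁵/(120·10))/100000 = -15757/1875000 m
Superposition: y = Σ y_i = -1804/234375 m ≈ -0.007697 m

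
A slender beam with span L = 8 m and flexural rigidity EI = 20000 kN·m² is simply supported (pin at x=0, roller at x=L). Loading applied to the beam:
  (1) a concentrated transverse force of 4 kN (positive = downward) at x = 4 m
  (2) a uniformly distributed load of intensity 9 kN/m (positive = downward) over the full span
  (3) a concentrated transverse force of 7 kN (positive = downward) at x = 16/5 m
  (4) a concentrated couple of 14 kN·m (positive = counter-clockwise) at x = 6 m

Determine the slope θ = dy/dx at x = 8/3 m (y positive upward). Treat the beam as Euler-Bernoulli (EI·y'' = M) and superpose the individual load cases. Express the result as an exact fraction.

Load 1 — point force P=4 kN at a=4 m (b=L-a=4):
  θ_1 = -Pb(L²-b²-3x²)/(6LEI)  [x≤a] = -4·4·(8²-4²-3·(8/3)²)/(6·8·20000) = -1/2250 rad
Load 2 — uniform load w=9 kN/m over full span:
  θ_2 = -w(L³-6Lx²+4x³)/(24EI) = -9·(8³-6·8·(8/3)²+4·(8/3)³)/(24·20000) = -26/5625 rad
Load 3 — point force P=7 kN at a=16/5 m (b=L-a=24/5):
  θ_3 = -Pb(L²-b²-3x²)/(6LEI)  [x≤a] = -7·(24/5)·(8²-(24/5)²-3·(8/3)²)/(6·8·20000) = -161/234375 rad
Load 4 — applied couple M₀=14 kN·m at a=6 m (b=L-a=2):
  θ_4 = (M₀x²/(2L)+C₁)/EI  [x≤a] with C₁=M₀(3b²-L²)/(6L)=-91/6 = (14·(8/3)²/(2·8)+(-91/6))/20000 = -161/360000 rad
Superposition: θ = Σ θ_i = -279037/45000000 rad ≈ -0.006201 rad

θ(8/3) = -279037/45000000 rad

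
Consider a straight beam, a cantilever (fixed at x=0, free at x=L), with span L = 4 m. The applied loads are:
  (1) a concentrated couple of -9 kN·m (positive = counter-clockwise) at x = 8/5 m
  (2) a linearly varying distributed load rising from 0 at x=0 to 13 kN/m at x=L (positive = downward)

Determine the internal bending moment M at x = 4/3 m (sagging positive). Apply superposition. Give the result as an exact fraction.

Load 1 — applied couple M₀=-9 kN·m at a=8/5 m (b=L-a=12/5):
  M_1 = M₀  [x≤a] = (-9) = -9 kN·m
Load 2 — triangular load w₀=13 kN/m (0→w₀ over full span):
  M_2 = w₀Lx/2 - w₀L²/3 - w₀x³/(6L) = 13·4·(4/3)/2 - 13·4²/3 - 13·(4/3)³/(6·4) = -2912/81 kN·m
Superposition: M = Σ M_i = -3641/81 kN·m ≈ -44.950617 kN·m

M(4/3) = -3641/81 kN·m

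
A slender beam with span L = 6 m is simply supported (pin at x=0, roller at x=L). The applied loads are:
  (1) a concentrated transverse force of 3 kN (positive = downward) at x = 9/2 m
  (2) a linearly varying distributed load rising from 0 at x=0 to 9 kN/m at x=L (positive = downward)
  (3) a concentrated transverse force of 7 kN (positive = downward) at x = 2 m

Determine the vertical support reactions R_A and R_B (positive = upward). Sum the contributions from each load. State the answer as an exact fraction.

R_A = 173/12 kN, R_B = 271/12 kN

Load 1 — point force P=3 kN at a=9/2 m (b=L-a=3/2):
  R_A = Pb/L = 3·(3/2)/6 = 3/4 kN
  R_B = Pa/L = 3·(9/2)/6 = 9/4 kN
Load 2 — triangular load w₀=9 kN/m (0→w₀ over full span):
  R_A = w₀L/6 = 9·6/6 = 9 kN
  R_B = w₀L/3 = 9·6/3 = 18 kN
Load 3 — point force P=7 kN at a=2 m (b=L-a=4):
  R_A = Pb/L = 7·4/6 = 14/3 kN
  R_B = Pa/L = 7·2/6 = 7/3 kN
Superposition: R_A = 173/12 kN, R_B = 271/12 kN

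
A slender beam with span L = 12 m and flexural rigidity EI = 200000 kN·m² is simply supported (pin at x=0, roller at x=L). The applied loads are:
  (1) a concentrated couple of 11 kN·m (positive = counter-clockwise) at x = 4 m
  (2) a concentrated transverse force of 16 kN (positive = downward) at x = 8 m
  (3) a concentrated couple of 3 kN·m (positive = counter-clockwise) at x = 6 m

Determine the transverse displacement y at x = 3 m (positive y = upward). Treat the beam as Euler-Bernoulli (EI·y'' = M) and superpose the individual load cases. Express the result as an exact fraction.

y(3) = -707/480000 m

Load 1 — applied couple M₀=11 kN·m at a=4 m (b=L-a=8):
  y_1 = (M₀x³/(6L)+C₁x)/EI  [x≤a] with C₁=M₀(3b²-L²)/(6L)=22/3 = (11·3³/(6·12)+(22/3)·3)/200000 = 209/1600000 m
Load 2 — point force P=16 kN at a=8 m (b=L-a=4):
  y_2 = -Pbx(L²-b²-x²)/(6LEI)  [x≤a] = -16·4·3·(12²-4²-3²)/(6·12·200000) = -119/75000 m
Load 3 — applied couple M₀=3 kN·m at a=6 m (b=L-a=6):
  y_3 = (M₀x³/(6L)+C₁x)/EI  [x≤a] with C₁=M₀(3b²-L²)/(6L)=-3/2 = (3·3³/(6·12)+(-3/2)·3)/200000 = -27/1600000 m
Superposition: y = Σ y_i = -707/480000 m ≈ -0.001473 m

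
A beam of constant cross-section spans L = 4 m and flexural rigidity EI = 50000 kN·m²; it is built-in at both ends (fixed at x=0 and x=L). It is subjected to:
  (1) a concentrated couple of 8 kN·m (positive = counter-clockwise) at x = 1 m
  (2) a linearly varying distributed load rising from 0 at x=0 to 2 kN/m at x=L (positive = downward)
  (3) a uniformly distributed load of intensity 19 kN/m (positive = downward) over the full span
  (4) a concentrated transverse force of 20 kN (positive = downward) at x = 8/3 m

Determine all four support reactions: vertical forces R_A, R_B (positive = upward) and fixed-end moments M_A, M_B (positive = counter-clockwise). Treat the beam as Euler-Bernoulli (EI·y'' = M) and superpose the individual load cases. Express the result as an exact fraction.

R_A = 25183/540 kN, M_A = 8323/270 kN·m, R_B = 28817/540 kN, M_B = -9797/270 kN·m

Load 1 — applied couple M₀=8 kN·m at a=1 m (b=L-a=3):
  R_A = 6M₀ab/L³ = 6·8·1·3/4³ = 9/4 kN
  M_A = M₀b(2a-b)/L² = 8·3·(2·1-3)/4² = -3/2 kN·m
  R_B = -6M₀ab/L³ = -6·8·1·3/4³ = -9/4 kN
  M_B = M₀a(2b-a)/L² = 8·1·(2·3-1)/4² = 5/2 kN·m
Load 2 — triangular load w₀=2 kN/m (0→w₀ over full span):
  R_A = 3w₀L/20 = 3·2·4/20 = 6/5 kN
  M_A = w₀L²/30 = 2·4²/30 = 16/15 kN·m
  R_B = 7w₀L/20 = 7·2·4/20 = 14/5 kN
  M_B = -w₀L²/20 = -2·4²/20 = -8/5 kN·m
Load 3 — uniform load w=19 kN/m over full span:
  R_A = wL/2 = 19·4/2 = 38 kN
  M_A = wL²/12 = 19·4²/12 = 76/3 kN·m
  R_B = wL/2 = 19·4/2 = 38 kN
  M_B = -wL²/12 = -19·4²/12 = -76/3 kN·m
Load 4 — point force P=20 kN at a=8/3 m (b=L-a=4/3):
  R_A = Pb²(3a+b)/L³ = 20·(4/3)²·(3·(8/3)+(4/3))/4³ = 140/27 kN
  M_A = Pab²/L² = 20·(8/3)·(4/3)²/4² = 160/27 kN·m
  R_B = Pa²(a+3b)/L³ = 20·(8/3)²·((8/3)+3·(4/3))/4³ = 400/27 kN
  M_B = -Pa²b/L² = -20·(8/3)²·(4/3)/4² = -320/27 kN·m
Superposition: R_A = 25183/540 kN, M_A = 8323/270 kN·m, R_B = 28817/540 kN, M_B = -9797/270 kN·m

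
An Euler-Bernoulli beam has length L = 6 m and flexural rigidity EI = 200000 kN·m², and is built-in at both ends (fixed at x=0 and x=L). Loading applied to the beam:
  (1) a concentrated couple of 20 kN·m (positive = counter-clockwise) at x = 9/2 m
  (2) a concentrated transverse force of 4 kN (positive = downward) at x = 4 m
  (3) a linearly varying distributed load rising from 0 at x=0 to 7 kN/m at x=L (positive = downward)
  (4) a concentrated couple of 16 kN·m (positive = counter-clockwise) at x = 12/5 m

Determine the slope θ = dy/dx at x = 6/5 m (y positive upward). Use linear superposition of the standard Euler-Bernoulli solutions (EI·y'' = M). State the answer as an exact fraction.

θ(6/5) = -533/9375000 rad

Load 1 — applied couple M₀=20 kN·m at a=9/2 m (b=L-a=3/2):
  θ_1 = (R_Ax²/2 - M_Ax)/EI  [x≤a] with R_A=15/4, M_A=25/4 = ((15/4)·(6/5)²/2 - (25/4)·(6/5))/200000 = -3/125000 rad
Load 2 — point force P=4 kN at a=4 m (b=L-a=2):
  θ_2 = -Pb²x(2aL-(3a+b)x)/(2L³EI)  [x≤a] = -4·2²·(6/5)·(2·4·6-(3·4+2)·(6/5))/(2·6³·200000) = -13/1875000 rad
Load 3 — triangular load w₀=7 kN/m (0→w₀ over full span):
  θ_3 = -w₀(2x(L-x)(L-2x)(x+2L)+x²(L-x)²)/(120LEI) = -7·(2·(6/5)·(6-(6/5))·(6-2·(6/5))·((6/5)+2·6)+(6/5)²·(6-(6/5))²)/(120·6·200000) = -441/15625000 rad
Load 4 — applied couple M₀=16 kN·m at a=12/5 m (b=L-a=18/5):
  θ_4 = (R_Ax²/2 - M_Ax)/EI  [x≤a] with R_A=96/25, M_A=48/25 = ((96/25)·(6/5)²/2 - (48/25)·(6/5))/200000 = 9/3906250 rad
Superposition: θ = Σ θ_i = -533/9375000 rad ≈ -0.000057 rad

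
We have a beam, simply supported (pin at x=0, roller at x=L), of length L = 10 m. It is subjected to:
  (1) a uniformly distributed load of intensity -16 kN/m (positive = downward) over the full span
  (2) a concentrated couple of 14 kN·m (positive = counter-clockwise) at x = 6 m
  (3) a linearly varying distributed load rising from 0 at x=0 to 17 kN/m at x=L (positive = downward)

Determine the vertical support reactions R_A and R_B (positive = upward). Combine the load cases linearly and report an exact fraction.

R_A = -754/15 kN, R_B = -371/15 kN

Load 1 — uniform load w=-16 kN/m over full span:
  R_A = wL/2 = (-16)·10/2 = -80 kN
  R_B = wL/2 = (-16)·10/2 = -80 kN
Load 2 — applied couple M₀=14 kN·m at a=6 m (b=L-a=4):
  R_A = M₀/L = 14/10 = 7/5 kN
  R_B = -M₀/L = -14/10 = -7/5 kN
Load 3 — triangular load w₀=17 kN/m (0→w₀ over full span):
  R_A = w₀L/6 = 17·10/6 = 85/3 kN
  R_B = w₀L/3 = 17·10/3 = 170/3 kN
Superposition: R_A = -754/15 kN, R_B = -371/15 kN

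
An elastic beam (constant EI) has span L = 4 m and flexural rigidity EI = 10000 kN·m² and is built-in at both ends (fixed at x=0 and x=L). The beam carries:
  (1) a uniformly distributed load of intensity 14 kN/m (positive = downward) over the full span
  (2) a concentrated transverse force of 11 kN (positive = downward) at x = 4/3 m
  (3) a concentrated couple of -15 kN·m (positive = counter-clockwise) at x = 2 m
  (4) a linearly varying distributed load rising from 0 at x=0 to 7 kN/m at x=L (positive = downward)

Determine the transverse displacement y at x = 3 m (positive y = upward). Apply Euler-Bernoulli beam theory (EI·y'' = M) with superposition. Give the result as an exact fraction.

Load 1 — uniform load w=14 kN/m over full span:
  y_1 = -wx²(L-x)²/(24EI) = -14·3²·(4-3)²/(24·10000) = -21/40000 m
Load 2 — point force P=11 kN at a=4/3 m (b=L-a=8/3):
  y_2 = -Pa²(L-x)²(3bL-(3b+a)(L-x))/(6L³EI)  [x>a] = -11·(4/3)²·(4-3)²·(3·(8/3)·4-(3·(8/3)+(4/3))·(4-3))/(6·4³·10000) = -187/1620000 m
Load 3 — applied couple M₀=-15 kN·m at a=2 m (b=L-a=2):
  y_3 = (R_Ax³/6 - M_Ax²/2 - M₀(x-a)²/2)/EI  [x>a] with R_A=-45/8, M_A=-15/4 = ((-45/8)·3³/6 - (-15/4)·3²/2 - (-15)·(3-2)²/2)/10000 = -3/32000 m
Load 4 — triangular load w₀=7 kN/m (0→w₀ over full span):
  y_4 = -w₀x²(L-x)²(x+2L)/(120LEI) = -7·3²·(4-3)²·(3+2·4)/(120·4·10000) = -231/1600000 m
Superposition: y = Σ y_i = -113861/129600000 m ≈ -0.000879 m

y(3) = -113861/129600000 m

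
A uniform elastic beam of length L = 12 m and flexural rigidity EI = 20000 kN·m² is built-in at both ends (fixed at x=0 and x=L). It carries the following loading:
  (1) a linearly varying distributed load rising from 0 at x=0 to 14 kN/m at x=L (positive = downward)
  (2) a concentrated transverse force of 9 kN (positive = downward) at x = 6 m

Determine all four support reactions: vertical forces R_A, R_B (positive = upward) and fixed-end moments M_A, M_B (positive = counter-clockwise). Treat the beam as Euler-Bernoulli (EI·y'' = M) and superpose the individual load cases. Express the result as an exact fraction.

Load 1 — triangular load w₀=14 kN/m (0→w₀ over full span):
  R_A = 3w₀L/20 = 3·14·12/20 = 126/5 kN
  M_A = w₀L²/30 = 14·12²/30 = 336/5 kN·m
  R_B = 7w₀L/20 = 7·14·12/20 = 294/5 kN
  M_B = -w₀L²/20 = -14·12²/20 = -504/5 kN·m
Load 2 — point force P=9 kN at a=6 m (b=L-a=6):
  R_A = Pb²(3a+b)/L³ = 9·6²·(3·6+6)/12³ = 9/2 kN
  M_A = Pab²/L² = 9·6·6²/12² = 27/2 kN·m
  R_B = Pa²(a+3b)/L³ = 9·6²·(6+3·6)/12³ = 9/2 kN
  M_B = -Pa²b/L² = -9·6²·6/12² = -27/2 kN·m
Superposition: R_A = 297/10 kN, M_A = 807/10 kN·m, R_B = 633/10 kN, M_B = -1143/10 kN·m

R_A = 297/10 kN, M_A = 807/10 kN·m, R_B = 633/10 kN, M_B = -1143/10 kN·m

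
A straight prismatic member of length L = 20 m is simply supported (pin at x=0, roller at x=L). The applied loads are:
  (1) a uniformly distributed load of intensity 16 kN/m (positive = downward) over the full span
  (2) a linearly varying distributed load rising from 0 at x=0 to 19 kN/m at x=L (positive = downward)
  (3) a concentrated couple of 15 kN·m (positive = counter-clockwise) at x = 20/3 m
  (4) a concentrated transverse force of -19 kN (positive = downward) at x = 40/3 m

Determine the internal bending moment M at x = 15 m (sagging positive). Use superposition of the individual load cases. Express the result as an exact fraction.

M(15) = 22765/24 kN·m

Load 1 — uniform load w=16 kN/m over full span:
  M_1 = wx(L-x)/2 = 16·15·(20-15)/2 = 600 kN·m
Load 2 — triangular load w₀=19 kN/m (0→w₀ over full span):
  M_2 = w₀Lx/6 - w₀x³/(6L) = 19·20·15/6 - 19·15³/(6·20) = 3325/8 kN·m
Load 3 — applied couple M₀=15 kN·m at a=20/3 m (b=L-a=40/3):
  M_3 = M₀x/L - M₀  [x>a] = 15·15/20 - 15 = -15/4 kN·m
Load 4 — point force P=-19 kN at a=40/3 m (b=L-a=20/3):
  M_4 = Pa(L-x)/L  [x>a] = (-19)·(40/3)·(20-15)/20 = -190/3 kN·m
Superposition: M = Σ M_i = 22765/24 kN·m ≈ 948.541667 kN·m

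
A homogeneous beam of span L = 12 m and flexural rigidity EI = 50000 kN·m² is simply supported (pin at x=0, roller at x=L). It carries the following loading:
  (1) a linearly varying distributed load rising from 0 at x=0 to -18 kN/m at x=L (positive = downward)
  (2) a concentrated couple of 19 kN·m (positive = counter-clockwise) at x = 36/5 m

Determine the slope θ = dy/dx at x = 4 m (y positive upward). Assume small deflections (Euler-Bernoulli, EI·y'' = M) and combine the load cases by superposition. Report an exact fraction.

Load 1 — triangular load w₀=-18 kN/m (0→w₀ over full span):
  θ_1 = -w₀(7L⁴-30L²x²+15x⁴)/(360LEI) = -(-18)·(7·12⁴-30·12²·4²+15·4⁴)/(360·12·50000) = 104/15625 rad
Load 2 — applied couple M₀=19 kN·m at a=36/5 m (b=L-a=24/5):
  θ_2 = (M₀x²/(2L)+C₁)/EI  [x≤a] with C₁=M₀(3b²-L²)/(6L)=-494/25 = (19·4²/(2·12)+(-494/25))/50000 = -133/937500 rad
Superposition: θ = Σ θ_i = 6107/937500 rad ≈ 0.006514 rad

θ(4) = 6107/937500 rad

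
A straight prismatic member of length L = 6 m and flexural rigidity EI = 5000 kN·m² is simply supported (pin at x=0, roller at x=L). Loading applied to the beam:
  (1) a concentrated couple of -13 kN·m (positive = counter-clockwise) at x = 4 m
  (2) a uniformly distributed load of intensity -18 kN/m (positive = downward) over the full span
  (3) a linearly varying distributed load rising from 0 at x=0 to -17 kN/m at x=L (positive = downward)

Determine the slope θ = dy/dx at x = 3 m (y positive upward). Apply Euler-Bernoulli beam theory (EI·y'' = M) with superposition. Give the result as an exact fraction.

Load 1 — applied couple M₀=-13 kN·m at a=4 m (b=L-a=2):
  θ_1 = (M₀x²/(2L)+C₁)/EI  [x≤a] with C₁=M₀(3b²-L²)/(6L)=26/3 = ((-13)·3²/(2·6)+(26/3))/5000 = -13/60000 rad
Load 2 — uniform load w=-18 kN/m over full span:
  θ_2 = -w(L³-6Lx²+4x³)/(24EI) = -(-18)·(6³-6·6·3²+4·3³)/(24·5000) = 0 rad
Load 3 — triangular load w₀=-17 kN/m (0→w₀ over full span):
  θ_3 = -w₀(7L⁴-30L²x²+15x⁴)/(360LEI) = -(-17)·(7·6⁴-30·6²·3²+15·3⁴)/(360·6·5000) = 357/400000 rad
Superposition: θ = Σ θ_i = 811/1200000 rad ≈ 0.000676 rad

θ(3) = 811/1200000 rad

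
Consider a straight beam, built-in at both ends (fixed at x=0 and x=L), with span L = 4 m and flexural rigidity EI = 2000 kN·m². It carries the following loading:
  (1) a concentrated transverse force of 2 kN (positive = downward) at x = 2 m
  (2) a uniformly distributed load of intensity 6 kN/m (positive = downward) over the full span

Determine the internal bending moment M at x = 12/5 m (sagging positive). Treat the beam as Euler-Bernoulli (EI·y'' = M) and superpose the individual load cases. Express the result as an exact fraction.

M(12/5) = 103/25 kN·m

Load 1 — point force P=2 kN at a=2 m (b=L-a=2):
  M_1 = Pa²(a+3b)(L-x)/L³ - Pa²b/L²  [x>a] = 2·2²·(2+3·2)·(4-(12/5))/4³ - 2·2²·2/4² = 3/5 kN·m
Load 2 — uniform load w=6 kN/m over full span:
  M_2 = wLx/2 - wL²/12 - wx²/2 = 6·4·(12/5)/2 - 6·4²/12 - 6·(12/5)²/2 = 88/25 kN·m
Superposition: M = Σ M_i = 103/25 kN·m ≈ 4.120000 kN·m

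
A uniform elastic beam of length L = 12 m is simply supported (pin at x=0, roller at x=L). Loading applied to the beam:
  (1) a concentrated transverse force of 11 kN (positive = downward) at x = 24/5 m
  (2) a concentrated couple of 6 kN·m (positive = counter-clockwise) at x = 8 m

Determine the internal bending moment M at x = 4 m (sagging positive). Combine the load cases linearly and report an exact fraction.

Load 1 — point force P=11 kN at a=24/5 m (b=L-a=36/5):
  M_1 = Pbx/L  [x≤a] = 11·(36/5)·4/12 = 132/5 kN·m
Load 2 — applied couple M₀=6 kN·m at a=8 m (b=L-a=4):
  M_2 = M₀x/L  [x≤a] = 6·4/12 = 2 kN·m
Superposition: M = Σ M_i = 142/5 kN·m ≈ 28.400000 kN·m

M(4) = 142/5 kN·m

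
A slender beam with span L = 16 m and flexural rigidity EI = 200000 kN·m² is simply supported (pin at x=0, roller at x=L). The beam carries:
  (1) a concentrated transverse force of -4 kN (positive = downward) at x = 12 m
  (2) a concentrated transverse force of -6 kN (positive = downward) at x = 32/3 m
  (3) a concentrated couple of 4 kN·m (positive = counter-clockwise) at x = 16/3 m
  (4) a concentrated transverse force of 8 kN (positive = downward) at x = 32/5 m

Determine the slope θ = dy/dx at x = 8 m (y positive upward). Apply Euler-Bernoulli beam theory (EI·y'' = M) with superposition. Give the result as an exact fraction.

θ(8) = 6967/42187500 rad

Load 1 — point force P=-4 kN at a=12 m (b=L-a=4):
  θ_1 = -Pb(L²-b²-3x²)/(6LEI)  [x≤a] = -(-4)·4·(16²-4²-3·8²)/(6·16·200000) = 1/25000 rad
Load 2 — point force P=-6 kN at a=32/3 m (b=L-a=16/3):
  θ_2 = -Pb(L²-b²-3x²)/(6LEI)  [x≤a] = -(-6)·(16/3)·(16²-(16/3)²-3·8²)/(6·16·200000) = 1/16875 rad
Load 3 — applied couple M₀=4 kN·m at a=16/3 m (b=L-a=32/3):
  θ_3 = (M₀x²/(2L)-M₀(x-a)+C₁)/EI  [x>a] with C₁=M₀(3b²-L²)/(6L)=32/9 = (4·8²/(2·16)-4·(8-(16/3))+(32/9))/200000 = 1/225000 rad
Load 4 — point force P=8 kN at a=32/5 m (b=L-a=48/5):
  θ_4 = -Pa(2L²-6Lx+3x²+a²)/(6LEI)  [x>a] = -8·(32/5)·(2·16²-6·16·8+3·8²+(32/5)²)/(6·16·200000) = 24/390625 rad
Superposition: θ = Σ θ_i = 6967/42187500 rad ≈ 0.000165 rad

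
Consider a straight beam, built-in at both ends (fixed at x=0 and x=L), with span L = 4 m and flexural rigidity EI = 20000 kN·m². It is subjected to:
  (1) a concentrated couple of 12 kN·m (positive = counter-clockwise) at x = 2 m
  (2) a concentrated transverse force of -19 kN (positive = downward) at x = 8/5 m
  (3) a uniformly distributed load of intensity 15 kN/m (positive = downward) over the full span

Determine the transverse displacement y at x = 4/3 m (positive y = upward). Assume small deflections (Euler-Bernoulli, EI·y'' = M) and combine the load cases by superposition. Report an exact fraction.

y(4/3) = -4969/25312500 m

Load 1 — applied couple M₀=12 kN·m at a=2 m (b=L-a=2):
  y_1 = (R_Ax³/6 - M_Ax²/2)/EI  [x≤a] with R_A=9/2, M_A=3 = ((9/2)·(4/3)³/6 - 3·(4/3)²/2)/20000 = -1/22500 m
Load 2 — point force P=-19 kN at a=8/5 m (b=L-a=12/5):
  y_2 = -Pb²x²(3aL-(3a+b)x)/(6L³EI)  [x≤a] = -(-19)·(12/5)²·(4/3)²·(3·(8/5)·4-(3·(8/5)+(12/5))·(4/3))/(6·4³·20000) = 19/78125 m
Load 3 — uniform load w=15 kN/m over full span:
  y_3 = -wx²(L-x)²/(24EI) = -15·(4/3)²·(4-(4/3))²/(24·20000) = -4/10125 m
Superposition: y = Σ y_i = -4969/25312500 m ≈ -0.000196 m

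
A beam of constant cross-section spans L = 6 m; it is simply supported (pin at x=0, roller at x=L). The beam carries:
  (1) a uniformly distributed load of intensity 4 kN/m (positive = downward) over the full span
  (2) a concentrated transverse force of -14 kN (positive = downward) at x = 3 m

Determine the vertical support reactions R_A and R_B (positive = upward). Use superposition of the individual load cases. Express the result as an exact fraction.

R_A = 5 kN, R_B = 5 kN

Load 1 — uniform load w=4 kN/m over full span:
  R_A = wL/2 = 4·6/2 = 12 kN
  R_B = wL/2 = 4·6/2 = 12 kN
Load 2 — point force P=-14 kN at a=3 m (b=L-a=3):
  R_A = Pb/L = (-14)·3/6 = -7 kN
  R_B = Pa/L = (-14)·3/6 = -7 kN
Superposition: R_A = 5 kN, R_B = 5 kN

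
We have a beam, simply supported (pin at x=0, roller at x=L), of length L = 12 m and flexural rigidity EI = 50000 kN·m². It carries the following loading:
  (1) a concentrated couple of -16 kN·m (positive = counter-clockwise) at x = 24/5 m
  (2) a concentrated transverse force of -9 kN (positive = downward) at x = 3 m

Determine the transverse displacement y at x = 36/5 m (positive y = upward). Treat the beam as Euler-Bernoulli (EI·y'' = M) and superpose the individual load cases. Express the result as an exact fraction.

y(36/5) = 18279/6250000 m

Load 1 — applied couple M₀=-16 kN·m at a=24/5 m (b=L-a=36/5):
  y_1 = (M₀x³/(6L)-M₀(x-a)²/2+C₁x)/EI  [x>a] with C₁=M₀(3b²-L²)/(6L)=-64/25 = ((-16)·(36/5)³/(6·12)-(-16)·((36/5)-(24/5))²/2+(-64/25)·(36/5))/50000 = -432/390625 m
Load 2 — point force P=-9 kN at a=3 m (b=L-a=9):
  y_2 = -Pa(L-x)(2Lx-a²-x²)/(6LEI)  [x>a] = -(-9)·3·(12-(36/5))·(2·12·(36/5)-3²-(36/5)²)/(6·12·50000) = 25191/6250000 m
Superposition: y = Σ y_i = 18279/6250000 m ≈ 0.002925 m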